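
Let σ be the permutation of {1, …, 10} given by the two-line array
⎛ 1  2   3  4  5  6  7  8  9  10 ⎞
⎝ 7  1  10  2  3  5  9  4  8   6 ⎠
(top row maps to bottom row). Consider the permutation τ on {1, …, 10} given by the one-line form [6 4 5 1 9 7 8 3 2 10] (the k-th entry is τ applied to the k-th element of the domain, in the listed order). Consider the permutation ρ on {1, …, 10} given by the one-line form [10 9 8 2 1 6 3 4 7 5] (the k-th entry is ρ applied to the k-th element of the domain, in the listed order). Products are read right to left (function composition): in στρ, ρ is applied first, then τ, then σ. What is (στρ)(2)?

1

Apply the permutations in order: ρ(2) = 9, then τ(9) = 2, then σ(2) = 1. So (στρ)(2) = 1.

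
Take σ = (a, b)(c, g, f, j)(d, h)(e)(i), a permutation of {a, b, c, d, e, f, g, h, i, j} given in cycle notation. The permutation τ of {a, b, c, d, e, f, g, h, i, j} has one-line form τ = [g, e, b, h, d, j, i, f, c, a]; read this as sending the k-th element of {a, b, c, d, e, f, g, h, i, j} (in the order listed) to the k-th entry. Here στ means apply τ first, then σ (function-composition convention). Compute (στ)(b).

(στ)(b) = σ(τ(b)). τ(b) = e, then σ(e) = e. So (στ)(b) = e.

e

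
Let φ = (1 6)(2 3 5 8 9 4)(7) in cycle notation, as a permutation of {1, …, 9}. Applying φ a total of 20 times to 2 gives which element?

5

2 lies in the 6-cycle (2 3 5 8 9 4).
Since the cycle has length 6, φ^20 acts on it the same as φ^2 (20 mod 6 = 2).
Advancing 2 steps from 2: 2 → 3 → 5.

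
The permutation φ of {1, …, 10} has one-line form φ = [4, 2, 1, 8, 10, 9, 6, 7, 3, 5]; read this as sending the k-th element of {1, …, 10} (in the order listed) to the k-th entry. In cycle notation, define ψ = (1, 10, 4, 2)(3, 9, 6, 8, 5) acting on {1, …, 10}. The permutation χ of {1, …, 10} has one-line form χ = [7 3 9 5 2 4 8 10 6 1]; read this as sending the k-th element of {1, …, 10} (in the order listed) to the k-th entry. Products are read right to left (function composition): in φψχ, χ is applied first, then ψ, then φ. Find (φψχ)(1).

6

(φψχ)(1) = φ(ψ(χ(1))). χ(1) = 7, then ψ(7) = 7, then φ(7) = 6, so the result is 6.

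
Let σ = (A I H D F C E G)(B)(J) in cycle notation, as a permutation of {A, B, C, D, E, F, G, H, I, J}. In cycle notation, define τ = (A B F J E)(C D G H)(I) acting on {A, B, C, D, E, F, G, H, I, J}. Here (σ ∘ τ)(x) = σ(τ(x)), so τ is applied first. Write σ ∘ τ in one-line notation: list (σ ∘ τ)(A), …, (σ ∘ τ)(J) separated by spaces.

For each element, apply τ then σ: A → B → B; B → F → C; C → D → F; D → G → A; E → A → I; F → J → J; G → H → D; H → C → E; I → I → H; J → E → G.
So σ ∘ τ in one-line form is B C F A I J D E H G.

B C F A I J D E H G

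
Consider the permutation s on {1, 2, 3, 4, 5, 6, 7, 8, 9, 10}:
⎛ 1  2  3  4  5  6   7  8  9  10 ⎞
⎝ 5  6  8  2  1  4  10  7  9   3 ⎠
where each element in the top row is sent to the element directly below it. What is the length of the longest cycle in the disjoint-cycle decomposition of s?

4

Decomposing into disjoint cycles gives (1, 5)(2, 6, 4)(3, 8, 7, 10); the longest has length 4.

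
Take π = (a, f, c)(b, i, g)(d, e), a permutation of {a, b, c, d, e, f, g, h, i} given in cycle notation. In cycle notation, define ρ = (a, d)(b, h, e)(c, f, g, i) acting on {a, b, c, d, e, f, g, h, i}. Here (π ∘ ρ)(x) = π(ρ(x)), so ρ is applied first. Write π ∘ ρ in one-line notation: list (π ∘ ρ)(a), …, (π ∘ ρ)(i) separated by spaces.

(π ∘ ρ)(x) = π(ρ(x)). Computing each image: π(ρ(a)) = π(d) = e, π(ρ(b)) = π(h) = h, π(ρ(c)) = π(f) = c, π(ρ(d)) = π(a) = f, π(ρ(e)) = π(b) = i, π(ρ(f)) = π(g) = b, π(ρ(g)) = π(i) = g, π(ρ(h)) = π(e) = d, π(ρ(i)) = π(c) = a.
Hence π ∘ ρ = [e h c f i b g d a].

e h c f i b g d a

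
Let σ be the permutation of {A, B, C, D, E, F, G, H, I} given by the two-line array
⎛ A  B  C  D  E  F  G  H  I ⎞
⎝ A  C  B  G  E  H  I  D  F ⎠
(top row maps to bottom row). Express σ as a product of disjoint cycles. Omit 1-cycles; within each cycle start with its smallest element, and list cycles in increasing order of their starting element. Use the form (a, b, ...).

(B, C)(D, G, I, F, H)

Start at B and follow images: B → C → B, giving the cycle (B, C).
Continuing from each remaining unvisited element yields (B, C)(D, G, I, F, H).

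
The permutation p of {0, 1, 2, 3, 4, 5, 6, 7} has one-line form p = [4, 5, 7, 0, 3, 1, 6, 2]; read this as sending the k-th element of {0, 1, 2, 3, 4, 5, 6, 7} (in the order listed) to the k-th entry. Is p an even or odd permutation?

even

In disjoint-cycle form the cycle lengths are 3, 2, 2, 1.
A cycle is odd iff its length is even; p has 2 even-length cycles, so sgn(p) = (−1)^2 and p is even.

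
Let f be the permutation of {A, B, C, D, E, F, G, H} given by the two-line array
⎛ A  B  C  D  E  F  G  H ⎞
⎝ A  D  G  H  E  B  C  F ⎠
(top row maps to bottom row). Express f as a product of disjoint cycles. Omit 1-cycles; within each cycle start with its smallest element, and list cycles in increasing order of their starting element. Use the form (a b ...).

(B D H F)(C G)

Iterating f from B gives B → D → H → F → B; that is the 4-cycle (B D H F).
Continuing from each remaining unvisited element yields (B D H F)(C G).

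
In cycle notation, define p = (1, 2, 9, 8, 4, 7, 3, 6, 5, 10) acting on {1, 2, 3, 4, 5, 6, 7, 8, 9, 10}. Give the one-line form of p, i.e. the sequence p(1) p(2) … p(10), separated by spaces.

2 9 6 7 10 5 3 4 8 1

Reading each image from the cycles: 1→2, 2→9, 3→6, 4→7, 5→10, 6→5, 7→3, 8→4, 9→8, 10→1.
Listing these in domain order gives 2 9 6 7 10 5 3 4 8 1.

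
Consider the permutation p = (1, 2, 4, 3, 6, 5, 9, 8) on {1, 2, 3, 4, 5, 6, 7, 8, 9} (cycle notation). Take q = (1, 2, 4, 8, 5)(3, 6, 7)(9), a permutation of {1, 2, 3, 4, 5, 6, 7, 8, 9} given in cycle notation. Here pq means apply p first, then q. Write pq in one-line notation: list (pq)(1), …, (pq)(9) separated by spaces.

(pq)(x) = q(p(x)). Computing each image: q(p(1)) = q(2) = 4, q(p(2)) = q(4) = 8, q(p(3)) = q(6) = 7, q(p(4)) = q(3) = 6, q(p(5)) = q(9) = 9, q(p(6)) = q(5) = 1, q(p(7)) = q(7) = 3, q(p(8)) = q(1) = 2, q(p(9)) = q(8) = 5.
Hence pq = [4 8 7 6 9 1 3 2 5].

4 8 7 6 9 1 3 2 5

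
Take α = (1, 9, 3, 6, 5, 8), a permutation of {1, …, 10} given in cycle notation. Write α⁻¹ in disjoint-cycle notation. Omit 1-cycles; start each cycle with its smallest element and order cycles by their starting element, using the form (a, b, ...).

The inverse reverses each cycle.
After reversing and putting each cycle's least element first, α⁻¹ = (1, 8, 5, 6, 3, 9).

(1, 8, 5, 6, 3, 9)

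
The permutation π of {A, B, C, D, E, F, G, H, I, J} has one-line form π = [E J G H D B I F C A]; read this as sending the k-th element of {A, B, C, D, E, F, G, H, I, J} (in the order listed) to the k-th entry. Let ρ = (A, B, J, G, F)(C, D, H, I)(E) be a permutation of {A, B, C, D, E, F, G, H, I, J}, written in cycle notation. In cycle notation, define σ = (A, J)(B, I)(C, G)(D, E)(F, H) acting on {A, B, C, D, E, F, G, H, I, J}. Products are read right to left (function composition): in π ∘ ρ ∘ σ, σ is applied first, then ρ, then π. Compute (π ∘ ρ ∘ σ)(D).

D

(π ∘ ρ ∘ σ)(D) = π(ρ(σ(D))). σ(D) = E, then ρ(E) = E, then π(E) = D, so the result is D.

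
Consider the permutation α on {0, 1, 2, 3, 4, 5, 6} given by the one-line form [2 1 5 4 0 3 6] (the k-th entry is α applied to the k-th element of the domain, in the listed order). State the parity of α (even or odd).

In disjoint-cycle form the cycle lengths are 5, 1, 1.
A cycle is odd iff its length is even; α has 0 even-length cycles, so sgn(α) = (−1)^0 and α is even.

even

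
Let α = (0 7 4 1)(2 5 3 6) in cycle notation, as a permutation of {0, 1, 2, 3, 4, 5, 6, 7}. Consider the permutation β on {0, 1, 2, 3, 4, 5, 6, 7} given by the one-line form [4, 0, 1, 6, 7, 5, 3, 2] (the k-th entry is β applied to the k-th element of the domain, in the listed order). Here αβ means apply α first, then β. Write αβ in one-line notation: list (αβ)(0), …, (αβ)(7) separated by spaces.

For each element, apply α then β: 0 → 7 → 2; 1 → 0 → 4; 2 → 5 → 5; 3 → 6 → 3; 4 → 1 → 0; 5 → 3 → 6; 6 → 2 → 1; 7 → 4 → 7.
Collecting the images, αβ = [2 4 5 3 0 6 1 7].

2 4 5 3 0 6 1 7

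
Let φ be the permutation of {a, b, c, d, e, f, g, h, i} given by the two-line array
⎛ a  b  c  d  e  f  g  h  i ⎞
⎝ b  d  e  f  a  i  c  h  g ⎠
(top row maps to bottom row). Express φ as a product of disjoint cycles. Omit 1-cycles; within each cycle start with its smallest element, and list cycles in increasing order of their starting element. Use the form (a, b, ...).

Start at a and follow images: a → b → d → f → i → g → c → e → a, giving the cycle (a, b, d, f, i, g, c, e).
Continuing from each remaining unvisited element yields (a, b, d, f, i, g, c, e).

(a, b, d, f, i, g, c, e)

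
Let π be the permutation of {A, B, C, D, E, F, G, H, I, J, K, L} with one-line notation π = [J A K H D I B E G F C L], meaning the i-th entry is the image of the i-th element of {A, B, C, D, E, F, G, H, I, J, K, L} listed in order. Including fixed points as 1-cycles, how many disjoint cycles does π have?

4

The cycle decomposition is (A J F I G B)(C K)(D H E)(L), which has 4 cycles (counting 1-cycles).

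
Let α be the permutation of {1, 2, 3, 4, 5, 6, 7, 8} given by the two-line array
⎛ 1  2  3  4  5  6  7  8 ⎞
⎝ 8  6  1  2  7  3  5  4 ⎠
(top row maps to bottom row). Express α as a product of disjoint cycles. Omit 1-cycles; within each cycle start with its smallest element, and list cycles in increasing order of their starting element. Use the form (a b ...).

(1 8 4 2 6 3)(5 7)

Start at 1 and follow images: 1 → 8 → 4 → 2 → 6 → 3 → 1, giving the cycle (1 8 4 2 6 3).
Repeating from the next unused element and collecting all non-trivial cycles gives (1 8 4 2 6 3)(5 7).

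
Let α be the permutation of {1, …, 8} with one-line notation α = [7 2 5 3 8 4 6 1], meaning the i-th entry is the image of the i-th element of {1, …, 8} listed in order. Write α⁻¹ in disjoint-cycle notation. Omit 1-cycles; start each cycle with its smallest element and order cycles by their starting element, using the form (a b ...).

The cycle decomposition of α is (1 7 6 4 3 5 8).
Reversing each cycle (and rotating so the smallest element leads) gives α⁻¹ = (1 8 5 3 4 6 7).

(1 8 5 3 4 6 7)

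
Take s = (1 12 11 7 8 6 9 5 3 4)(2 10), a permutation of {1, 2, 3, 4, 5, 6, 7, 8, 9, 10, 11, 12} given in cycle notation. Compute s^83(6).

6 lies in the 10-cycle (1 12 11 7 8 6 9 5 3 4).
Powers repeat with period 10 on this cycle, and 83 mod 10 = 3, so s^83(6) = s^3(6).
Stepping 3 places around the cycle: 6 → 9 → 5 → 3.

3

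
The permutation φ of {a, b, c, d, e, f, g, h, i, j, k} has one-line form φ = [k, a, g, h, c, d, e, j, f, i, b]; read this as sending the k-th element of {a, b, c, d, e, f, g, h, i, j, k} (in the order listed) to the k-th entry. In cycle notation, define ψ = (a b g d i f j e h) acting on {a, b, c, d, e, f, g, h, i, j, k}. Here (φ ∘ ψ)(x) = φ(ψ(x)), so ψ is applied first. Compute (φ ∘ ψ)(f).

ψ(f) = j, then φ(j) = i; composing gives (φ ∘ ψ)(f) = i.

i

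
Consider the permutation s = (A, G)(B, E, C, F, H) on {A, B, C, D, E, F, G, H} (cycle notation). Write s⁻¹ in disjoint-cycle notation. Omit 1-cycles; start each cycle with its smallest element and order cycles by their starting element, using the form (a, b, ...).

Inverting a permutation written in cycle notation just reverses the order within every cycle.
Reversing each cycle of s and rotating so the smallest element leads gives (A, G)(B, H, F, C, E).

(A, G)(B, H, F, C, E)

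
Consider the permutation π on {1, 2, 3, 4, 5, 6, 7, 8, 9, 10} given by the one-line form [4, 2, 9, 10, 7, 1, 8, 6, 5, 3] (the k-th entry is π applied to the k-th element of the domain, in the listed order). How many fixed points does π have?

1

The fixed points (elements with π(x) = x) are {2}, so there is 1.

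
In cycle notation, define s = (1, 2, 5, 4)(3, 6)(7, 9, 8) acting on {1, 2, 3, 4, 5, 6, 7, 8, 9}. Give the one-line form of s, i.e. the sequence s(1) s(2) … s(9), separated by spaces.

2 5 6 1 4 3 9 7 8

Image by image: 1↦2, 2↦5, 3↦6, 4↦1, 5↦4, 6↦3, 7↦9, 8↦7, 9↦8.
Listing these in domain order gives 2 5 6 1 4 3 9 7 8.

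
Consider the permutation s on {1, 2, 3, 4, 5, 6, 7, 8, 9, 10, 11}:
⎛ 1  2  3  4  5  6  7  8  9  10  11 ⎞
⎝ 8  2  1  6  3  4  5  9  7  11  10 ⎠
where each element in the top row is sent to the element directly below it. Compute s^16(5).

Tracing 5 → 3 → … returns to 5 after 6 steps, so 5 lies in a 6-cycle (1 8 9 7 5 3).
Powers repeat with period 6 on this cycle, and 16 mod 6 = 4, so s^16(5) = s^4(5).
Stepping 4 places around the cycle: 5 → 3 → 1 → 8 → 9.

9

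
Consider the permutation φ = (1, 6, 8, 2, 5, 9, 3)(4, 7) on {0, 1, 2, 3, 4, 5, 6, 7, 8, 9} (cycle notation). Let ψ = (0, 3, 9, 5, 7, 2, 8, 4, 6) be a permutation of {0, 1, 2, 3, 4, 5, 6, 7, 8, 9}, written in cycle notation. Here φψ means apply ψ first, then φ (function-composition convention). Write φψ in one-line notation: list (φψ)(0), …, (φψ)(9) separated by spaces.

For each element, apply ψ then φ: 0 → 3 → 1; 1 → 1 → 6; 2 → 8 → 2; 3 → 9 → 3; 4 → 6 → 8; 5 → 7 → 4; 6 → 0 → 0; 7 → 2 → 5; 8 → 4 → 7; 9 → 5 → 9.
Collecting the images, φψ = [1 6 2 3 8 4 0 5 7 9].

1 6 2 3 8 4 0 5 7 9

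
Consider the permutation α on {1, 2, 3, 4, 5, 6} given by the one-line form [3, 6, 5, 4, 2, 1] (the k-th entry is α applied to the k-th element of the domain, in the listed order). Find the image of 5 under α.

5 is element number 5 of the domain, and entry number 5 of the one-line form is 2, so α(5) = 2.

2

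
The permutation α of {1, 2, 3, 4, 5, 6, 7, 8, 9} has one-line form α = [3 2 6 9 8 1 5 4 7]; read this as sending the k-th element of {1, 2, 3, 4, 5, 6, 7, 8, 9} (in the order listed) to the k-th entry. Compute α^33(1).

1

Tracing 1 → 3 → … returns to 1 after 3 steps, so 1 lies in a 3-cycle (1 3 6).
Powers repeat with period 3 on this cycle, and 33 mod 3 = 0, so α^33(1) = α^0(1).
So α^33(1) = 1.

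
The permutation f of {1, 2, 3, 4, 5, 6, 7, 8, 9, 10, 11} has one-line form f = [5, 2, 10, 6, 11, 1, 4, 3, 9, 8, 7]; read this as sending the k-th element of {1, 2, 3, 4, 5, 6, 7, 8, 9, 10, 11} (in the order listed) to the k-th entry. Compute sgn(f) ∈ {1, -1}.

In disjoint-cycle form the cycle lengths are 6, 3, 1, 1.
A cycle is odd iff its length is even; f has 1 even-length cycle, so sgn(f) = (−1)^1 and f is odd.

-1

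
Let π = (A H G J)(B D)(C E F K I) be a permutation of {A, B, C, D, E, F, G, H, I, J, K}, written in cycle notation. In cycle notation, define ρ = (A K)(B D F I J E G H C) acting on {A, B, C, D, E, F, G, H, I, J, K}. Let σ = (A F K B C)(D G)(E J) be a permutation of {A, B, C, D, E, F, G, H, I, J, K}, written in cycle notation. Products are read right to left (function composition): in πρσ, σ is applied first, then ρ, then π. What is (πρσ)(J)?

J

Apply the permutations in order: σ(J) = E, then ρ(E) = G, then π(G) = J. So (πρσ)(J) = J.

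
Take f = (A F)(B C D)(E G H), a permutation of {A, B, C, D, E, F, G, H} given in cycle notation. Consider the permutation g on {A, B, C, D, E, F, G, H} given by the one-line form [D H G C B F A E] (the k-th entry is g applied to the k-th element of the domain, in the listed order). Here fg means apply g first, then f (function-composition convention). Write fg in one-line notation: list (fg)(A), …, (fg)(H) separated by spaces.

Chase each element through g then f: A → D → B; B → H → E; C → G → H; D → C → D; E → B → C; F → F → A; G → A → F; H → E → G.
Collecting the images, fg = [B E H D C A F G].

B E H D C A F G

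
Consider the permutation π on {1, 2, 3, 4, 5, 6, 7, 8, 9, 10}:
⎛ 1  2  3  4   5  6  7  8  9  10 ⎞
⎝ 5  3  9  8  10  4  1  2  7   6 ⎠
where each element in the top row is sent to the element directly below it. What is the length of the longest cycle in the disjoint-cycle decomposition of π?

Decomposing into disjoint cycles gives (1, 5, 10, 6, 4, 8, 2, 3, 9, 7); the longest has length 10.

10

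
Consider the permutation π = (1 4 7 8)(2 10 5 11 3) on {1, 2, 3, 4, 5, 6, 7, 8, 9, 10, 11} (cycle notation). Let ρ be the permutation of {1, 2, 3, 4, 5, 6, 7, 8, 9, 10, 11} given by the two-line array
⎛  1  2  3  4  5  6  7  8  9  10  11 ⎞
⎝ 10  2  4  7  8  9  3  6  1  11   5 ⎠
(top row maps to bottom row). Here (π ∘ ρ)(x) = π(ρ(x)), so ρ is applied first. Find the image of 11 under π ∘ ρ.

11

(π ∘ ρ)(11) = π(ρ(11)). ρ(11) = 5, then π(5) = 11. So (π ∘ ρ)(11) = 11.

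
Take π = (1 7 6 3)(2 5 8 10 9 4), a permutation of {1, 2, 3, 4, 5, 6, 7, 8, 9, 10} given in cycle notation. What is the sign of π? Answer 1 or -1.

The cycle lengths are 6, 4.
A cycle of length ℓ contributes ℓ−1 transpositions, so π is a product of 5 + 3 = 8 transpositions — even.

1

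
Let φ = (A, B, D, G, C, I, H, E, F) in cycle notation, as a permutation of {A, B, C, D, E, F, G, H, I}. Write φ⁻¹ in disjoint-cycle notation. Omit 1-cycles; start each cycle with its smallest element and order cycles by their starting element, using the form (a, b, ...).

Inverting a permutation written in cycle notation just reverses the order within every cycle.
After reversing and putting each cycle's least element first, φ⁻¹ = (A, F, E, H, I, C, G, D, B).

(A, F, E, H, I, C, G, D, B)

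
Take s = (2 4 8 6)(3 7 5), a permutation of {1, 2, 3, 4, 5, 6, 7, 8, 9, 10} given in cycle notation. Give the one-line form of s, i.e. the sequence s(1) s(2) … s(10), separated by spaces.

Each element maps to the next entry in its cycle (wrapping to the front): 1→1, 2→4, 3→7, 4→8, 5→3, 6→2, 7→5, 8→6, 9→9, 10→10.
Listing these in domain order gives 1 4 7 8 3 2 5 6 9 10.

1 4 7 8 3 2 5 6 9 10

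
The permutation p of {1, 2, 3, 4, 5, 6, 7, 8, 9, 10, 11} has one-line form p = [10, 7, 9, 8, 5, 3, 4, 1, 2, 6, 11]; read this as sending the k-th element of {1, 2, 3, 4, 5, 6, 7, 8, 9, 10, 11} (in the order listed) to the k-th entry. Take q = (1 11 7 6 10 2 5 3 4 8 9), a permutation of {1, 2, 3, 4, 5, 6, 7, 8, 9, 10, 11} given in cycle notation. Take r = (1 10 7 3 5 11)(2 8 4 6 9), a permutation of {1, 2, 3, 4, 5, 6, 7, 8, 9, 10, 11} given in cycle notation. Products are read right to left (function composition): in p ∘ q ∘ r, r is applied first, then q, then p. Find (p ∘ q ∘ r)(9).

5

Chase 9: r(9) = 2; q(2) = 5; p(5) = 5. Hence (p ∘ q ∘ r)(9) = 5.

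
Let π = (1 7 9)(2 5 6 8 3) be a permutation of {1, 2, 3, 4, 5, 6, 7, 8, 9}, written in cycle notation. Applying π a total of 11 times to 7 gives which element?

1

7 lies in the 3-cycle (1 7 9).
Since the cycle has length 3, π^11 acts on it the same as π^2 (11 mod 3 = 2).
Stepping 2 places around the cycle: 7 → 9 → 1.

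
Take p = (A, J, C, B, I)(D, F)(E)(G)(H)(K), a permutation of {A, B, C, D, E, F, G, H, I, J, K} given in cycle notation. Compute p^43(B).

B lies in the 5-cycle (A, J, C, B, I).
Powers repeat with period 5 on this cycle, and 43 mod 5 = 3, so p^43(B) = p^3(B).
Stepping 3 places around the cycle: B → I → A → J.

J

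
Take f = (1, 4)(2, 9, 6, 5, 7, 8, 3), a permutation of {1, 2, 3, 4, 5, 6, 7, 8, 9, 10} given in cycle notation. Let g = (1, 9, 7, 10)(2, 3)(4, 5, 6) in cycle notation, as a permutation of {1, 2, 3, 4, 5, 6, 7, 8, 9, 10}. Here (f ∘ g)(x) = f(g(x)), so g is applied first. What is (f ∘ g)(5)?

(f ∘ g)(5) = f(g(5)). g(5) = 6, then f(6) = 5. So (f ∘ g)(5) = 5.

5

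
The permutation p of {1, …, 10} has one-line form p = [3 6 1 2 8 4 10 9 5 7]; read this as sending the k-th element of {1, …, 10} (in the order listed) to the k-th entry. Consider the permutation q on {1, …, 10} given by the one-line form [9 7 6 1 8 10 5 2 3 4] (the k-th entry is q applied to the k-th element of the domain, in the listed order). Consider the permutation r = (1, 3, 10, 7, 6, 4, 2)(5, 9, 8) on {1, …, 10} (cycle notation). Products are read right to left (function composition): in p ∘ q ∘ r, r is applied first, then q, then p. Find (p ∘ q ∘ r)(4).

10

(p ∘ q ∘ r)(4) = p(q(r(4))). r(4) = 2, then q(2) = 7, then p(7) = 10, so the result is 10.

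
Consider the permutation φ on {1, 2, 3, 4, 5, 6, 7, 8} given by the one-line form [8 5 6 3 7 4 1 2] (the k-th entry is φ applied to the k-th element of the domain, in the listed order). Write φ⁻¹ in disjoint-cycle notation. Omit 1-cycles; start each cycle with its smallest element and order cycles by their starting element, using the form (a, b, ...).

(1, 7, 5, 2, 8)(3, 4, 6)

First write φ in disjoint cycles: (1, 8, 2, 5, 7)(3, 6, 4).
Reversing each cycle (and rotating so the smallest element leads) gives φ⁻¹ = (1, 7, 5, 2, 8)(3, 4, 6).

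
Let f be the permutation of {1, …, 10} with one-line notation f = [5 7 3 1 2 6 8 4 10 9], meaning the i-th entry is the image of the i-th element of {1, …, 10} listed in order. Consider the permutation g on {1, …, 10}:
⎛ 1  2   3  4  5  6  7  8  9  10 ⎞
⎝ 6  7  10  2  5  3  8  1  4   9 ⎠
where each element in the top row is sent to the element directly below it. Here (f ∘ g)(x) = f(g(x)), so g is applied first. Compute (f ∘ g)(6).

3

(f ∘ g)(6) = f(g(6)). g(6) = 3, then f(3) = 3. So (f ∘ g)(6) = 3.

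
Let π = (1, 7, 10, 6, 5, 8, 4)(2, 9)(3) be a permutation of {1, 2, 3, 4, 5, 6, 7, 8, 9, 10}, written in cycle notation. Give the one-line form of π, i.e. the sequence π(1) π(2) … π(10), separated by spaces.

7 9 3 1 8 5 10 4 2 6

Image by image: 1→7, 2→9, 3→3, 4→1, 5→8, 6→5, 7→10, 8→4, 9→2, 10→6.
So the one-line form is 7 9 3 1 8 5 10 4 2 6.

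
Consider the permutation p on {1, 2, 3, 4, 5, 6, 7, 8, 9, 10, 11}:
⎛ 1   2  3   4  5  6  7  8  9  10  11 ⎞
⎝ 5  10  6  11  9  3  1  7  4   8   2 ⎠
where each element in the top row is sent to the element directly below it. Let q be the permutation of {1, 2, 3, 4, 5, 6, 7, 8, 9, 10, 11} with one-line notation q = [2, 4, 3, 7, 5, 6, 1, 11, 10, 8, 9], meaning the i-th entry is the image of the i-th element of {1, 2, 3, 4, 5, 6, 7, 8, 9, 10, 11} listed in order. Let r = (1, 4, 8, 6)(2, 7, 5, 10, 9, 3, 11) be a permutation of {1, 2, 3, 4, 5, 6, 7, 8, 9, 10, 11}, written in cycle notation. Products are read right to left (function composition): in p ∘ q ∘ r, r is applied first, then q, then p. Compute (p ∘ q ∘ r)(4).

Chase 4: r(4) = 8; q(8) = 11; p(11) = 2. Hence (p ∘ q ∘ r)(4) = 2.

2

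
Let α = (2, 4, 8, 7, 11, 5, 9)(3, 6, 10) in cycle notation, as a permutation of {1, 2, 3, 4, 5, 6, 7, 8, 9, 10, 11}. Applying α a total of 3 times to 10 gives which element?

10 lies in the 3-cycle (3, 6, 10).
On a 3-cycle, α^3 is the identity, so α^3 = α^0 there (3 ≡ 0 mod 3).
So α^3(10) = 10.

10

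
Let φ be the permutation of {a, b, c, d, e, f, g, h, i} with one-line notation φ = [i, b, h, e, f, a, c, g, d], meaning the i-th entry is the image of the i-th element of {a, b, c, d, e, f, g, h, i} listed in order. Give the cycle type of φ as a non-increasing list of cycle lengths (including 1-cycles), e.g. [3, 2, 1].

[5, 3, 1]

The disjoint cycles are (a, i, d, e, f)(b)(c, h, g), with lengths 5, 3, 1 in non-increasing order.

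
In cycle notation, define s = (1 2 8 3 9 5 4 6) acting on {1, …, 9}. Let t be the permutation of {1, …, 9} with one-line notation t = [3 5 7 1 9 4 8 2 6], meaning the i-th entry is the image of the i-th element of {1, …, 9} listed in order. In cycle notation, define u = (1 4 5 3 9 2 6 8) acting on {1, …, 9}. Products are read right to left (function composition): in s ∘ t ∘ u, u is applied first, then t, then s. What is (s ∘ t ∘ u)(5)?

7

(s ∘ t ∘ u)(5) = s(t(u(5))). u(5) = 3, then t(3) = 7, then s(7) = 7, so the result is 7.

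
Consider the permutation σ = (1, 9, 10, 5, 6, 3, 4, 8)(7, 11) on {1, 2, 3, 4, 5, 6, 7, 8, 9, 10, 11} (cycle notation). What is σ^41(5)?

6

5 lies in the 8-cycle (1, 9, 10, 5, 6, 3, 4, 8).
On an 8-cycle, σ^8 is the identity, so σ^41 = σ^1 there (41 ≡ 1 mod 8).
Stepping 1 place around the cycle: 5 → 6.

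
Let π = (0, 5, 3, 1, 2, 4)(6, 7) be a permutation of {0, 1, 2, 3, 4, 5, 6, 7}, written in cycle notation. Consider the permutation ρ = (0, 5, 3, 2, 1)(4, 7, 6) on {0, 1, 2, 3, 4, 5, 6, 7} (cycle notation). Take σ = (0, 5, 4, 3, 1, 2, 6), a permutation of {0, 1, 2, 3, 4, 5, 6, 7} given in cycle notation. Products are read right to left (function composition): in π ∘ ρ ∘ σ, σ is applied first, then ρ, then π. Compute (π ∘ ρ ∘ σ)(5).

Apply the permutations in order: σ(5) = 4, then ρ(4) = 7, then π(7) = 6. So (π ∘ ρ ∘ σ)(5) = 6.

6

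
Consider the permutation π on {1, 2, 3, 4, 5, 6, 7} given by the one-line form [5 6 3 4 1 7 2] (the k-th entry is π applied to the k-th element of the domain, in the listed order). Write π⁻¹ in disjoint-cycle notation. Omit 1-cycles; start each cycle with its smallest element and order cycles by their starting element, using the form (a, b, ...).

(1, 5)(2, 7, 6)

The cycle decomposition of π is (1, 5)(2, 6, 7).
Reversing each cycle (and rotating so the smallest element leads) gives π⁻¹ = (1, 5)(2, 7, 6).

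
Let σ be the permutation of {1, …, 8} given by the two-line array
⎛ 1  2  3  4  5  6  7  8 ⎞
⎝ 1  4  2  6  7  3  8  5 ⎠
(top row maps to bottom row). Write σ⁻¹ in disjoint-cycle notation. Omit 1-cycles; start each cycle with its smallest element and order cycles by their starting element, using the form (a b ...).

First write σ in disjoint cycles: (2 4 6 3)(5 7 8).
Reversing each cycle (and rotating so the smallest element leads) gives σ⁻¹ = (2 3 6 4)(5 8 7).

(2 3 6 4)(5 8 7)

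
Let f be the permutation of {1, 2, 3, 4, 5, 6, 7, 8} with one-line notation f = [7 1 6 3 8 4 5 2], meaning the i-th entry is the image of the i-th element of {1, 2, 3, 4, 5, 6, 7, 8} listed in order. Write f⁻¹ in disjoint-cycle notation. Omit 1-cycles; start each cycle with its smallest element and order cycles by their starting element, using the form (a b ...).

The cycle decomposition of f is (1 7 5 8 2)(3 6 4).
Reversing each cycle (and rotating so the smallest element leads) gives f⁻¹ = (1 2 8 5 7)(3 4 6).

(1 2 8 5 7)(3 4 6)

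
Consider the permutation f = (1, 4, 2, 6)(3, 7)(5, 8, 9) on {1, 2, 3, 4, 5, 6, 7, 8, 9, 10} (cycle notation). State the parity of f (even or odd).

even

The cycle lengths are 4, 3, 2, 1.
A cycle of length ℓ contributes ℓ−1 transpositions, so f is a product of 3 + 2 + 1 = 6 transpositions — even.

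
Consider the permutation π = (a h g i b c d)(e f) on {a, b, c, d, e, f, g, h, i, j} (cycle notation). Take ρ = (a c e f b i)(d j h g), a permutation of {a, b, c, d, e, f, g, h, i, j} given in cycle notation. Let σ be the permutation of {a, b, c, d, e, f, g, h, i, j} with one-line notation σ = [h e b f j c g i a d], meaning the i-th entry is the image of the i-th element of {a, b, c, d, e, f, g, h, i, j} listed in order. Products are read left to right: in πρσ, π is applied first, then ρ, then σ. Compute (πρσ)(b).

Chase b: π(b) = c; ρ(c) = e; σ(e) = j. Hence (πρσ)(b) = j.

j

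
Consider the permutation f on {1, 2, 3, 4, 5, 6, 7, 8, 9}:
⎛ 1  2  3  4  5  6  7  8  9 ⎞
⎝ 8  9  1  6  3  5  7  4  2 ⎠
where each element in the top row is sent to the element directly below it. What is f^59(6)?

4

Tracing 6 → 5 → … returns to 6 after 6 steps, so 6 lies in a 6-cycle (1, 8, 4, 6, 5, 3).
On a 6-cycle, f^6 is the identity, so f^59 = f^5 there (59 ≡ 5 mod 6).
Stepping 5 places around the cycle: 6 → 5 → 3 → 1 → 8 → 4.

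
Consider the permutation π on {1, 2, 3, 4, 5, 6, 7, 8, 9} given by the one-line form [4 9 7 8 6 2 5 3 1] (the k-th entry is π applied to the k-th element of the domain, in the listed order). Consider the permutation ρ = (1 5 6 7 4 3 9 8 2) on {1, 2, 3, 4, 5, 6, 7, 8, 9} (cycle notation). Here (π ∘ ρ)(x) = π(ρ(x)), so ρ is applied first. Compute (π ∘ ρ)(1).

ρ(1) = 5, then π(5) = 6; composing gives (π ∘ ρ)(1) = 6.

6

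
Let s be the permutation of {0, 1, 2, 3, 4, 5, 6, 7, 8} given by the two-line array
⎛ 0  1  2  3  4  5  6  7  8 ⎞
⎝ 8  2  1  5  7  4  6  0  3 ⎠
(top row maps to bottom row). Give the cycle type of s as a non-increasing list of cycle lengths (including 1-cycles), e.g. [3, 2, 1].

The disjoint cycles are (0, 8, 3, 5, 4, 7)(1, 2)(6), with lengths 6, 2, 1 in non-increasing order.

[6, 2, 1]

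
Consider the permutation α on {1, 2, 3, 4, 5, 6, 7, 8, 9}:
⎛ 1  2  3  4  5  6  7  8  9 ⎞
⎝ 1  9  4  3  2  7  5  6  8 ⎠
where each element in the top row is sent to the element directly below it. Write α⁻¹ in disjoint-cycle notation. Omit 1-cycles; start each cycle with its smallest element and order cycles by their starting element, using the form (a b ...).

(2 5 7 6 8 9)(3 4)

First write α in disjoint cycles: (2 9 8 6 7 5)(3 4).
The inverse reverses every cycle; in canonical form, α⁻¹ = (2 5 7 6 8 9)(3 4).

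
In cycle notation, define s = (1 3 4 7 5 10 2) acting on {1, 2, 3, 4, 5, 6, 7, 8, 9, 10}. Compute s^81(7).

7 lies in the 7-cycle (1 3 4 7 5 10 2).
Since the cycle has length 7, s^81 acts on it the same as s^4 (81 mod 7 = 4).
Stepping 4 places around the cycle: 7 → 5 → 10 → 2 → 1.

1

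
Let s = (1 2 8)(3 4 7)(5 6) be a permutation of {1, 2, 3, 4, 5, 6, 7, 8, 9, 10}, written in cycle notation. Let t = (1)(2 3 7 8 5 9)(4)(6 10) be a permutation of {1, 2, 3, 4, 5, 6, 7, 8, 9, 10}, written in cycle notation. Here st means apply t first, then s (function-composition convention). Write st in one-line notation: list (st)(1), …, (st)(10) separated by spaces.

2 4 3 7 9 10 1 6 8 5

(st)(x) = s(t(x)). Computing each image: s(t(1)) = s(1) = 2, s(t(2)) = s(3) = 4, s(t(3)) = s(7) = 3, s(t(4)) = s(4) = 7, s(t(5)) = s(9) = 9, s(t(6)) = s(10) = 10, s(t(7)) = s(8) = 1, s(t(8)) = s(5) = 6, s(t(9)) = s(2) = 8, s(t(10)) = s(6) = 5.
Hence st = [2 4 3 7 9 10 1 6 8 5].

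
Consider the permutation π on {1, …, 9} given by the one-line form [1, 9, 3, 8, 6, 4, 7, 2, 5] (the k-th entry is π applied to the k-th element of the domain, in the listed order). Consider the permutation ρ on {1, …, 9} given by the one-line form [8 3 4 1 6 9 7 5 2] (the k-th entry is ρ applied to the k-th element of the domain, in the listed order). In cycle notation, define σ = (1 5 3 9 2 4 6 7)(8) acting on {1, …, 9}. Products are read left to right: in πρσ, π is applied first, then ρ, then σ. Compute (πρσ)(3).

Apply the permutations in order: π(3) = 3, then ρ(3) = 4, then σ(4) = 6. So (πρσ)(3) = 6.

6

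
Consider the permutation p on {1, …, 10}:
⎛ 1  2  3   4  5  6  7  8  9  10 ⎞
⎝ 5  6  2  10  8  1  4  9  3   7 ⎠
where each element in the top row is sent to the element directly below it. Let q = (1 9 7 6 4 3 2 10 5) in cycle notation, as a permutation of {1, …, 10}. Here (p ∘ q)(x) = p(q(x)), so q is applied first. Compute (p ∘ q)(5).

First apply q: q(5) = 1, then p(1) = 5. Thus (p ∘ q)(5) = 5.

5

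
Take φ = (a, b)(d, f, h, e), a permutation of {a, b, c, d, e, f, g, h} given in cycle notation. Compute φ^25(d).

d lies in the 4-cycle (d, f, h, e).
Since the cycle has length 4, φ^25 acts on it the same as φ^1 (25 mod 4 = 1).
Stepping 1 place around the cycle: d → f.

f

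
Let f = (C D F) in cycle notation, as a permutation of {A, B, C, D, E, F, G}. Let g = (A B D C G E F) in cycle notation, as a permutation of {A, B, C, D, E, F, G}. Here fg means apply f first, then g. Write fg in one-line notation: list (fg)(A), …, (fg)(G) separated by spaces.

B D C A F G E

(fg)(x) = g(f(x)). Computing each image: g(f(A)) = g(A) = B, g(f(B)) = g(B) = D, g(f(C)) = g(D) = C, g(f(D)) = g(F) = A, g(f(E)) = g(E) = F, g(f(F)) = g(C) = G, g(f(G)) = g(G) = E.
Hence fg = [B D C A F G E].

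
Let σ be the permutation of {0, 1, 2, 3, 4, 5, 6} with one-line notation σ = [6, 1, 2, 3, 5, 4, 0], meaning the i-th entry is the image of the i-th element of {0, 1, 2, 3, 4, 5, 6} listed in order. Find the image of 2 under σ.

2

2 is element number 3 of the domain, and entry number 3 of the one-line form is 2, so σ(2) = 2.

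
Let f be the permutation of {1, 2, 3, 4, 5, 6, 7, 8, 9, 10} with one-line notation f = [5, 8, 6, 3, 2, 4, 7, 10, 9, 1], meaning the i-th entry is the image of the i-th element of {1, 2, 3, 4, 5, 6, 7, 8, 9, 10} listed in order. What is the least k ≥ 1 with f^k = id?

15

Writing f as disjoint cycles, the cycle lengths are 5, 3, 1, 1.
The order is lcm(5, 3) = 15.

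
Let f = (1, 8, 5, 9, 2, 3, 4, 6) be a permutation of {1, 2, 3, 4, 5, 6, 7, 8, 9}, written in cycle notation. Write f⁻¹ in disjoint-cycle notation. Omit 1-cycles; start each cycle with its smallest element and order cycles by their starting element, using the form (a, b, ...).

(1, 6, 4, 3, 2, 9, 5, 8)

The inverse reverses each cycle.
Reversing each cycle of f and rotating so the smallest element leads gives (1, 6, 4, 3, 2, 9, 5, 8).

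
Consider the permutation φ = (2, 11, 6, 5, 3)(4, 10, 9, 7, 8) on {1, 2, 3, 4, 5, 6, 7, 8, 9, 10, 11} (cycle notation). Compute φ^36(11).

11 lies in the 5-cycle (2, 11, 6, 5, 3).
On a 5-cycle, φ^5 is the identity, so φ^36 = φ^1 there (36 ≡ 1 mod 5).
Advancing 1 step from 11: 11 → 6.

6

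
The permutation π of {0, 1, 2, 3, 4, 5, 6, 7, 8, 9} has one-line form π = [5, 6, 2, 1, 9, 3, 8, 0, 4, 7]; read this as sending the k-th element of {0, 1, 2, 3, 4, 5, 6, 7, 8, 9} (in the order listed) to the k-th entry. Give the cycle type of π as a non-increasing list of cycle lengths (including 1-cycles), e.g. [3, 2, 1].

The disjoint cycles are (0, 5, 3, 1, 6, 8, 4, 9, 7)(2), with lengths 9, 1 in non-increasing order.

[9, 1]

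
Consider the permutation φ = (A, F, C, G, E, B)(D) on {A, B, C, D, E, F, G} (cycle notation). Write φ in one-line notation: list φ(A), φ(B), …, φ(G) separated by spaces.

Reading each image from the cycles: A→F, B→A, C→G, D→D, E→B, F→C, G→E.
So the one-line form is F A G D B C E.

F A G D B C E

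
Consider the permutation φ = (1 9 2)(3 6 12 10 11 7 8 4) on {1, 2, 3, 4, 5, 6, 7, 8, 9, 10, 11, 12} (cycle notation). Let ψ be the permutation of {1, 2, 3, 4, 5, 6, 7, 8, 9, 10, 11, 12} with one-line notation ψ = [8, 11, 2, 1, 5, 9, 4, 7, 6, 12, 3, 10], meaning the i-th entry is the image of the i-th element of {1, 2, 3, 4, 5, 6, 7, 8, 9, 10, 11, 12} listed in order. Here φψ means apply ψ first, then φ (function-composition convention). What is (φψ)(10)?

10

First apply ψ: ψ(10) = 12, then φ(12) = 10. Thus (φψ)(10) = 10.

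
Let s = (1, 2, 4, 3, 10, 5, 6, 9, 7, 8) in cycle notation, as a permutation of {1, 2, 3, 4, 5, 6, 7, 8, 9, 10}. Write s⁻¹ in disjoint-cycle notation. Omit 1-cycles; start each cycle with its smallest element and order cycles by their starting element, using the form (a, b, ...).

(1, 8, 7, 9, 6, 5, 10, 3, 4, 2)

The inverse reverses each cycle.
After reversing and putting each cycle's least element first, s⁻¹ = (1, 8, 7, 9, 6, 5, 10, 3, 4, 2).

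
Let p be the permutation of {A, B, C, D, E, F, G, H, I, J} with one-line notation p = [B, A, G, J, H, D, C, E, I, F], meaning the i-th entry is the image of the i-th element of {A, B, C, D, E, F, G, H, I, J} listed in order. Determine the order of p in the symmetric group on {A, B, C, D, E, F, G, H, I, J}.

The disjoint-cycle form of p has cycle lengths 3, 2, 2, 2, 1.
The order of p is the least common multiple of its cycle lengths: lcm(3, 2, 2, 2) = 6.

6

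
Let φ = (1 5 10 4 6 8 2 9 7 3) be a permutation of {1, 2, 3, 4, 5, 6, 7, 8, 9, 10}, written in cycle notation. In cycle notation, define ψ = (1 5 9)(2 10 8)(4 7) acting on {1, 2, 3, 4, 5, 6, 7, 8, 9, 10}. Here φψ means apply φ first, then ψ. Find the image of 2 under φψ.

φ(2) = 9, then ψ(9) = 1; composing gives (φψ)(2) = 1.

1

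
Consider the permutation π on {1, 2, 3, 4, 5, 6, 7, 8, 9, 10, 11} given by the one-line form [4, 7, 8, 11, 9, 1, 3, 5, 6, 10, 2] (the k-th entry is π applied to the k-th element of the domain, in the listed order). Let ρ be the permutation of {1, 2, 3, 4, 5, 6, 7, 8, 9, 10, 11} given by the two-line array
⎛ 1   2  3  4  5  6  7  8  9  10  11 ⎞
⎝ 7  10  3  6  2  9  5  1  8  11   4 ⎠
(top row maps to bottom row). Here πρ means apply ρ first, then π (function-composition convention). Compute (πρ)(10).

2

(πρ)(10) = π(ρ(10)). ρ(10) = 11, then π(11) = 2. So (πρ)(10) = 2.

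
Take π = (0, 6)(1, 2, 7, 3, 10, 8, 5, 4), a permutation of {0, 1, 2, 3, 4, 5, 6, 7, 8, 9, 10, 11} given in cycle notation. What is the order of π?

8

The disjoint cycles have lengths 8, 2, 1, 1.
The order is lcm(8, 2) = 8.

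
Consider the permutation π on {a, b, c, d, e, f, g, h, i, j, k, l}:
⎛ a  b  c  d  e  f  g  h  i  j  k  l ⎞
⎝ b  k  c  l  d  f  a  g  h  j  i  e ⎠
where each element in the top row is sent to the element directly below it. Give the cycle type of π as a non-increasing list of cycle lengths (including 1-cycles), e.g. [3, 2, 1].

The disjoint cycles are (a b k i h g)(c)(d l e)(f)(j), with lengths 6, 3, 1, 1, 1 in non-increasing order.

[6, 3, 1, 1, 1]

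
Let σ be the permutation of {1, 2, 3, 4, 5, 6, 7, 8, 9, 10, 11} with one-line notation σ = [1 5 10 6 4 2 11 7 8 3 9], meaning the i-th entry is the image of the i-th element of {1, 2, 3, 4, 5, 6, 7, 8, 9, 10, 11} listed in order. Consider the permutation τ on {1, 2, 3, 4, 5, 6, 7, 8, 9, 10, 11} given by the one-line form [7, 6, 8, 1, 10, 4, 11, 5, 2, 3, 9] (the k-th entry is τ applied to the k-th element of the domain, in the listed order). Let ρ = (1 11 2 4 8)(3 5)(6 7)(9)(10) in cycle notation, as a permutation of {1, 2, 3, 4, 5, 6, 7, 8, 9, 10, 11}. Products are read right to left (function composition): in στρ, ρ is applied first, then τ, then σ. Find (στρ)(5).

(στρ)(5) = σ(τ(ρ(5))). ρ(5) = 3, then τ(3) = 8, then σ(8) = 7, so the result is 7.

7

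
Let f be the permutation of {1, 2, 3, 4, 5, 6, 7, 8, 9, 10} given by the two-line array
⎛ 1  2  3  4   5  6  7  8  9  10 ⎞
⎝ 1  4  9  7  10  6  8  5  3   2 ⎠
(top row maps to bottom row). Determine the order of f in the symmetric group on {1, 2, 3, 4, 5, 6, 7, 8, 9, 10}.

Writing f as disjoint cycles, the cycle lengths are 6, 2, 1, 1.
The order is lcm(6, 2) = 6.

6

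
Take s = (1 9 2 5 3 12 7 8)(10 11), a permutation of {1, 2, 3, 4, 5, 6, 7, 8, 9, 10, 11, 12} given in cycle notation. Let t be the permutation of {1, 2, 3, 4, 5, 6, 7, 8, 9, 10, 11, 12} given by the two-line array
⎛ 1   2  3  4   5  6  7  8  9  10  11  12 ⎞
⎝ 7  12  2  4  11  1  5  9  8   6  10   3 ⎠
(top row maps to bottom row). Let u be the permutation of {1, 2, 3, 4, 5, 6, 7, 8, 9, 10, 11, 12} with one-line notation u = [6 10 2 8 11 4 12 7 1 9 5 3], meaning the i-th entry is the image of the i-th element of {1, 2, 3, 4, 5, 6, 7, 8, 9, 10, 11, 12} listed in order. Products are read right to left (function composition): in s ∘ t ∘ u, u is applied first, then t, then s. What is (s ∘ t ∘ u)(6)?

Apply the permutations in order: u(6) = 4, then t(4) = 4, then s(4) = 4. So (s ∘ t ∘ u)(6) = 4.

4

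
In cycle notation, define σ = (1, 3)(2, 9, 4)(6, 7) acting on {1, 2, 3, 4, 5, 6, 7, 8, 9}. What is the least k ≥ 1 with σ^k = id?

The disjoint cycles have lengths 3, 2, 2, 1, 1.
The order is lcm(3, 2, 2) = 6.

6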